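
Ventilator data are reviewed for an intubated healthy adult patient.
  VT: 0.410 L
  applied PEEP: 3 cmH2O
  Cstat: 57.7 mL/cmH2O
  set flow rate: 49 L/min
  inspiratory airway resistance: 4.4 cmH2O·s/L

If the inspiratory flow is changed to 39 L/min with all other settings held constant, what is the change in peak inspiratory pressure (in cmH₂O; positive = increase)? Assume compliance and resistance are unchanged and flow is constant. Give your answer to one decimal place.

Flow: 49 L/min ÷ 60 = 0.8167 L/s.
New flow: 39 L/min ÷ 60 = 0.65 L/s.
PIP = Vt/C + R·V̇ + PEEP (constant-flow equation of motion).
Only the resistive term changes: ΔPIP = R × ΔV̇ = 4.4 × (0.65 − 0.8167) = 4.4 × -0.1667 = -0.7335 cmH2O.

-0.7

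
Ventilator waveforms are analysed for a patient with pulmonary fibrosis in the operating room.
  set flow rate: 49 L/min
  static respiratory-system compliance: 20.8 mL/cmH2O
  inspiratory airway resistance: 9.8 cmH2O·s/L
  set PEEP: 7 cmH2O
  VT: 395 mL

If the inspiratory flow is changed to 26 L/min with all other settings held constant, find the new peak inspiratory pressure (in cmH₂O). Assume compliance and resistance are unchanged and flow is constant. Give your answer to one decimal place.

30.2

Flow: 49 L/min ÷ 60 = 0.8167 L/s.
New flow: 26 L/min ÷ 60 = 0.4333 L/s.
PIP = Vt/C + R·V̇ + PEEP (constant-flow equation of motion).
Only the resistive term changes: ΔPIP = R × ΔV̇ = 9.8 × (0.4333 − 0.8167) = 9.8 × -0.3834 = -3.757 cmH2O.
Original PIP = 395/20.8 + 9.8×0.8167 + 7 = 33.994 cmH2O; new PIP = 33.994 + (-3.757) = 30.237 cmH2O.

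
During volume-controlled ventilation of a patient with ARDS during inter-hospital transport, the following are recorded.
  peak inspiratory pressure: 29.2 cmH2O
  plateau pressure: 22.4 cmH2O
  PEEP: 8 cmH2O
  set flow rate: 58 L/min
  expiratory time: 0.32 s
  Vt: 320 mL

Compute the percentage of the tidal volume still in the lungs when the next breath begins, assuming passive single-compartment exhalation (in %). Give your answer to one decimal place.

12.9

Flow: 58 L/min ÷ 60 = 0.9667 L/s.
R = (PIP − Pplat)/V̇ = (29.2 − 22.4) / 0.9667 = 6.8/0.9667 = 7.034 cmH2O·s/L.
C = Vt/(Pplat − PEEP) = 320.0 / (22.4 − 8) = 320.0/14.4 = 22.222 mL/cmH2O.
τ = R × C = 7.034 × 0.02222 L/cmH2O = 0.1563 s.
Fraction remaining at end-expiration = e^(−Te/τ) = e^(−0.32/0.1563) = 0.1291 → 12.91%.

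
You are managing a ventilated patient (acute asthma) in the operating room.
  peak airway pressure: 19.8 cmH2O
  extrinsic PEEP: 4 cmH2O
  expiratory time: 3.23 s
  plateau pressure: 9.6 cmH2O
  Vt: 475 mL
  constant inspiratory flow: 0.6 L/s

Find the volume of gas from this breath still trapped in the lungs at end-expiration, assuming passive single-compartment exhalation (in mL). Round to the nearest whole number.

51

R = (PIP − Pplat)/V̇ = (19.8 − 9.6) / 0.6 = 10.2/0.6 = 17.0 cmH2O·s/L.
C = Vt/(Pplat − PEEP) = 475.0 / (9.6 − 4) = 475.0/5.6 = 84.821 mL/cmH2O.
τ = R × C = 17.0 × 0.08482 L/cmH2O = 1.442 s.
Fraction remaining = e^(−Te/τ) = e^(−3.23/1.442) = 0.1065.
Trapped volume = 475.0 × 0.1065 = 50.588 mL.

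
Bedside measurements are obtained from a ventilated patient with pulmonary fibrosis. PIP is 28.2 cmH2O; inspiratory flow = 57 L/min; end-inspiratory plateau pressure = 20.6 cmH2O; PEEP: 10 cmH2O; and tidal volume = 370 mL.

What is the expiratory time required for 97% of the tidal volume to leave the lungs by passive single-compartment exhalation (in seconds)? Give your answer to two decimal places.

Flow: 57 L/min ÷ 60 = 0.95 L/s.
R = (PIP − Pplat)/V̇ = (28.2 − 20.6) / 0.95 = 7.6/0.95 = 8.0 cmH2O·s/L.
C = Vt/(Pplat − PEEP) = 370.0 / (20.6 − 10) = 370.0/10.6 = 34.906 mL/cmH2O.
τ = R × C = 8.0 × 0.03491 L/cmH2O = 0.2793 s.
t = −τ·ln(1 − 0.97) = −0.2793·ln(0.03) = 0.9794 s.

0.98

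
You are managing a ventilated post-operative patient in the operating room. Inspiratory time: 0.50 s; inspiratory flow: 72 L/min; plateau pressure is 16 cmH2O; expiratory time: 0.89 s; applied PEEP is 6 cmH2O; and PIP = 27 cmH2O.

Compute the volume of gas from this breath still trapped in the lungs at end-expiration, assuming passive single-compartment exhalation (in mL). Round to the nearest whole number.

Flow: 72 L/min ÷ 60 = 1.2 L/s.
Vt = flow × Ti = 1.2 L/s × 0.50 s × 1000 mL/L = 600.0 mL.
R = (PIP − Pplat)/V̇ = (27 − 16) / 1.2 = 11.0/1.2 = 9.167 cmH2O·s/L.
C = Vt/(Pplat − PEEP) = 600.0 / (16 − 6) = 600.0/10.0 = 60.0 mL/cmH2O.
τ = R × C = 9.167 × 0.06 L/cmH2O = 0.55 s.
Fraction remaining = e^(−Te/τ) = e^(−0.89/0.55) = 0.1983.
Trapped volume = 600.0 × 0.1983 = 118.98 mL.

119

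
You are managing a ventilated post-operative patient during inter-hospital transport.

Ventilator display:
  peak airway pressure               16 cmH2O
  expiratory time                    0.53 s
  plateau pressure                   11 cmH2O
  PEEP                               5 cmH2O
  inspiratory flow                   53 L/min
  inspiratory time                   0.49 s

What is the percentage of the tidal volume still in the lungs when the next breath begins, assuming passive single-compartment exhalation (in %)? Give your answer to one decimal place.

27.3

Flow: 53 L/min ÷ 60 = 0.8833 L/s.
Vt = flow × Ti = 0.8833 L/s × 0.49 s × 1000 mL/L = 432.82 mL.
R = (PIP − Pplat)/V̇ = (16 − 11) / 0.8833 = 5.0/0.8833 = 5.661 cmH2O·s/L.
C = Vt/(Pplat − PEEP) = 432.82 / (11 − 5) = 432.82/6.0 = 72.137 mL/cmH2O.
τ = R × C = 5.661 × 0.07214 L/cmH2O = 0.4084 s.
Fraction remaining at end-expiration = e^(−Te/τ) = e^(−0.53/0.4084) = 0.2731 → 27.31%.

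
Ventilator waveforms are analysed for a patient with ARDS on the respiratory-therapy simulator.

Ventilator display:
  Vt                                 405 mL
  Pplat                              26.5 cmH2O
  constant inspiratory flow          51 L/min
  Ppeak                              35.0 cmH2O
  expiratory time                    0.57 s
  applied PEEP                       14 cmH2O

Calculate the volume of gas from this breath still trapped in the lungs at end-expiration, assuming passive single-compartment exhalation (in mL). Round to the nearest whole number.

70

Flow: 51 L/min ÷ 60 = 0.85 L/s.
R = (PIP − Pplat)/V̇ = (35.0 − 26.5) / 0.85 = 8.5/0.85 = 10.0 cmH2O·s/L.
C = Vt/(Pplat − PEEP) = 405.0 / (26.5 − 14) = 405.0/12.5 = 32.4 mL/cmH2O.
τ = R × C = 10.0 × 0.0324 L/cmH2O = 0.324 s.
Fraction remaining = e^(−Te/τ) = e^(−0.57/0.324) = 0.1722.
Trapped volume = 405.0 × 0.1722 = 69.741 mL.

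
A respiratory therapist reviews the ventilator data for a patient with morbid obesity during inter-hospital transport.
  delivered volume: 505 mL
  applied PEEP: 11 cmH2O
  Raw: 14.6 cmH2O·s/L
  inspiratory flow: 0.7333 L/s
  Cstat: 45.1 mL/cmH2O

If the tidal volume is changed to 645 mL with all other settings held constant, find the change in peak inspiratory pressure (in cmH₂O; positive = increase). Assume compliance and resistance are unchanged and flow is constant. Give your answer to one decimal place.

PIP = Vt/C + R·V̇ + PEEP (constant-flow equation of motion).
Only the elastic term changes: ΔPIP = ΔVt / C = (645 − 505) / 45.1 = 3.104 cmH2O.

3.1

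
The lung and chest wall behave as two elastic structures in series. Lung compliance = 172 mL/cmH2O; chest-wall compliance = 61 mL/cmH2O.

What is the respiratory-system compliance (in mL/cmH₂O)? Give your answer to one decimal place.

45.0

Lung and chest wall are elastances in series: 1/Crs = 1/CL + 1/Ccw.
1/Crs = 1/172 + 1/61 = 0.02221.
Crs = 45.025 mL/cmH2O.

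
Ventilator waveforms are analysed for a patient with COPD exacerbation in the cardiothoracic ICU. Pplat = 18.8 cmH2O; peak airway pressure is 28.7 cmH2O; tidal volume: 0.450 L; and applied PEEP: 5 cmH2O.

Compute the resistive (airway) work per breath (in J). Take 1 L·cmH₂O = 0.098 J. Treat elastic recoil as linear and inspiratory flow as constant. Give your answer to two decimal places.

With constant inspiratory flow the resistive pressure is constant at PIP − Pplat = 28.7 − 18.8 = 9.9 cmH2O, so resistive work = 9.9 × 0.450 = 4.455 L·cmH2O.
× 0.098 J/(L·cmH2O) → 0.4366 J.

0.44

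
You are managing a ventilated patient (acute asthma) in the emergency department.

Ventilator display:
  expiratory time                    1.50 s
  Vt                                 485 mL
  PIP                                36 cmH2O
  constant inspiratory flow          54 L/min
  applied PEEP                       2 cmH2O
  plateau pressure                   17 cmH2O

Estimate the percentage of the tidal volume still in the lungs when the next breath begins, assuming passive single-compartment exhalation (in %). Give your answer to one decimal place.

11.1

Flow: 54 L/min ÷ 60 = 0.9 L/s.
R = (PIP − Pplat)/V̇ = (36 − 17) / 0.9 = 19.0/0.9 = 21.111 cmH2O·s/L.
C = Vt/(Pplat − PEEP) = 485.0 / (17 − 2) = 485.0/15.0 = 32.333 mL/cmH2O.
τ = R × C = 21.111 × 0.03233 L/cmH2O = 0.6825 s.
Fraction remaining at end-expiration = e^(−Te/τ) = e^(−1.50/0.6825) = 0.111 → 11.1%.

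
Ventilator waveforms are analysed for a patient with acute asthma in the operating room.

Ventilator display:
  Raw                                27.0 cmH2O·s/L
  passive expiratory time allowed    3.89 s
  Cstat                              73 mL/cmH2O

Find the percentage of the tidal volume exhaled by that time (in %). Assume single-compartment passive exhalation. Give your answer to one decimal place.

τ = R × C = 27.0 × 73 mL/cmH2O = 27.0 × 0.073 L/cmH2O = 1.971 s.
Passive exhalation: V(t)/V₀ = e^(−t/τ) = e^(−3.89/1.971) = 0.139.
Fraction exhaled = 1 − 0.139 = 0.861 → 86.1%.

86.1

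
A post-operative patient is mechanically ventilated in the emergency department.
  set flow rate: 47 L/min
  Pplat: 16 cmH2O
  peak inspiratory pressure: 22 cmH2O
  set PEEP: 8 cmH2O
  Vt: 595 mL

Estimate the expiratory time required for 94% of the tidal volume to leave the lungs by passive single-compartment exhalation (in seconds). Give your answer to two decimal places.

1.60

Flow: 47 L/min ÷ 60 = 0.7833 L/s.
R = (PIP − Pplat)/V̇ = (22 − 16) / 0.7833 = 6.0/0.7833 = 7.66 cmH2O·s/L.
C = Vt/(Pplat − PEEP) = 595.0 / (16 − 8) = 595.0/8.0 = 74.375 mL/cmH2O.
τ = R × C = 7.66 × 0.07438 L/cmH2O = 0.5698 s.
t = −τ·ln(1 − 0.94) = −0.5698·ln(0.06) = 1.603 s.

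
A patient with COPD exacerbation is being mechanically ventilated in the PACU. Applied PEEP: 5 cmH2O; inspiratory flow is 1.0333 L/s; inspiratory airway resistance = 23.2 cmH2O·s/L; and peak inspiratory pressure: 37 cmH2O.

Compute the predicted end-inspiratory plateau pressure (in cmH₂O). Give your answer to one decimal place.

Pplat = PIP − Raw × flow = 37 − 23.2 × 1.0333 = 37 − 23.973 = 13.027 cmH2O.

13.0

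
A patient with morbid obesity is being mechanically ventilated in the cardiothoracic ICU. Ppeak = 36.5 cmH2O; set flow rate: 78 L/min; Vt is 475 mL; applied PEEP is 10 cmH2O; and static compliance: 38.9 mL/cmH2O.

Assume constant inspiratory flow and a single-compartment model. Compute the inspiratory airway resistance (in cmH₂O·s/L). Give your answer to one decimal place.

Flow: 78 L/min ÷ 60 = 1.3 L/s.
Equation of motion (constant flow): PIP = Vt/C + R·V̇ + PEEP.
R·V̇ = PIP − Vt/C − PEEP = 36.5 − 475/38.9 − 10 = 36.5 − 12.211 − 10 = 14.289 cmH2O.
R = 14.289 / 1.3 = 10.992 cmH2O·s/L.

11.0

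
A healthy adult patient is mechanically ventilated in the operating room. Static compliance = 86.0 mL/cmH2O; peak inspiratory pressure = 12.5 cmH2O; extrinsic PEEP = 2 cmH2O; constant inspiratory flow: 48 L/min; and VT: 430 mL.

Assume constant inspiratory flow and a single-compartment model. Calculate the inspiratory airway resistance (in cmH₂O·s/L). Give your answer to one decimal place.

Flow: 48 L/min ÷ 60 = 0.8 L/s.
Equation of motion (constant flow): PIP = Vt/C + R·V̇ + PEEP.
R·V̇ = PIP − Vt/C − PEEP = 12.5 − 430/86.0 − 2 = 12.5 − 5.0 − 2 = 5.5 cmH2O.
R = 5.5 / 0.8 = 6.875 cmH2O·s/L.

6.9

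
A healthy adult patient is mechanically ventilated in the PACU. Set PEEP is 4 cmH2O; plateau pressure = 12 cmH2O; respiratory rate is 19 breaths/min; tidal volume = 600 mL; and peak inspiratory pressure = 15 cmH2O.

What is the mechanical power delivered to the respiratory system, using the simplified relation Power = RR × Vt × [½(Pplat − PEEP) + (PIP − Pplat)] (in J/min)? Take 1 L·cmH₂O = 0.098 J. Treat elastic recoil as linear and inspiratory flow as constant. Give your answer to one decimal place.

7.8

Per-breath work = Vt × [½(Pplat−PEEP) + (PIP−Pplat)] = 0.600 × [0.5×8.0 + 3.0] = 0.600 × 7.0 = 4.2 L·cmH2O.
Power = 19 × 4.2 = 79.8 L·cmH2O/min.
× 0.098 J/(L·cmH2O) → 7.82 J/min.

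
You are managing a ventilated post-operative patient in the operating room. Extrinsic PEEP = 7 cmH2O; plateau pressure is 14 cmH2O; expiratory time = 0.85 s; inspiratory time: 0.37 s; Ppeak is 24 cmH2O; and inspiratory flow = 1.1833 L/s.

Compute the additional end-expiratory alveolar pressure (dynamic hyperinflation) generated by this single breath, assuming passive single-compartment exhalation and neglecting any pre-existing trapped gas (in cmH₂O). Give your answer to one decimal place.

Vt = flow × Ti = 1.1833 L/s × 0.37 s × 1000 mL/L = 437.82 mL.
R = (PIP − Pplat)/V̇ = (24 − 14) / 1.1833 = 10.0/1.1833 = 8.451 cmH2O·s/L.
C = Vt/(Pplat − PEEP) = 437.82 / (14 − 7) = 437.82/7.0 = 62.546 mL/cmH2O.
τ = R × C = 8.451 × 0.06255 L/cmH2O = 0.5286 s.
Fraction remaining = e^(−Te/τ) = e^(−0.85/0.5286) = 0.2003; trapped volume = 437.82 × 0.2003 = 87.695 mL.
Additional alveolar pressure from trapping ≈ V_trapped / C = 87.695 / 62.546 = 1.402 cmH2O.

1.4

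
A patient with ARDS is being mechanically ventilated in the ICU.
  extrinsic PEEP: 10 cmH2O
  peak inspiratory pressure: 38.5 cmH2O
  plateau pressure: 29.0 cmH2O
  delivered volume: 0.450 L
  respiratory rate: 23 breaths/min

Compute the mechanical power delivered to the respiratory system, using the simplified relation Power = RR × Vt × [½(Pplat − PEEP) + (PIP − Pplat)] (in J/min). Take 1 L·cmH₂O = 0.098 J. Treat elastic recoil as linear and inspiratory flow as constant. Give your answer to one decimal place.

Per-breath work = Vt × [½(Pplat−PEEP) + (PIP−Pplat)] = 0.450 × [0.5×19.0 + 9.5] = 0.450 × 19.0 = 8.55 L·cmH2O.
Power = 23 × 8.55 = 196.65 L·cmH2O/min.
× 0.098 J/(L·cmH2O) → 19.272 J/min.

19.3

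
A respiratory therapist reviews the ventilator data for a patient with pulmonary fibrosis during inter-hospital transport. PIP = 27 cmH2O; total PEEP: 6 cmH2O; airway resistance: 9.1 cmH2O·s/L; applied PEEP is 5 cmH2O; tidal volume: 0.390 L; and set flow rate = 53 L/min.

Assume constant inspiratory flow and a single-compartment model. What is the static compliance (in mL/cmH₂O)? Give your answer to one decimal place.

30.1

Flow: 53 L/min ÷ 60 = 0.8833 L/s.
Total PEEP = 6 cmH2O (set 5 + intrinsic 1); this is the baseline alveolar pressure.
Equation of motion (constant flow): PIP = Vt/C + R·V̇ + PEEP.
Vt/C = PIP − R·V̇ − PEEP = 27 − 9.1×0.8833 − 6 = 27 − 8.038 − 6 = 12.962 cmH2O.
C = Vt / 12.962 = 390 / 12.962 = 30.088 mL/cmH2O.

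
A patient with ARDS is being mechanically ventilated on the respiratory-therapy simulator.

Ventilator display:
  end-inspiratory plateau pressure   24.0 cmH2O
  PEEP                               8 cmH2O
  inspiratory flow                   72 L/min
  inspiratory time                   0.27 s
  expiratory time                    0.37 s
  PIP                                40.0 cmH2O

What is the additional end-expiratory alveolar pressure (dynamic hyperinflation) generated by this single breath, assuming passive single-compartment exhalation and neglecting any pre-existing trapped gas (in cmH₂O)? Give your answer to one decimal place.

4.1

Flow: 72 L/min ÷ 60 = 1.2 L/s.
Vt = flow × Ti = 1.2 L/s × 0.27 s × 1000 mL/L = 324.0 mL.
R = (PIP − Pplat)/V̇ = (40.0 − 24.0) / 1.2 = 16.0/1.2 = 13.333 cmH2O·s/L.
C = Vt/(Pplat − PEEP) = 324.0 / (24.0 − 8) = 324.0/16.0 = 20.25 mL/cmH2O.
τ = R × C = 13.333 × 0.02025 L/cmH2O = 0.27 s.
Fraction remaining = e^(−Te/τ) = e^(−0.37/0.27) = 0.254; trapped volume = 324.0 × 0.254 = 82.296 mL.
Additional alveolar pressure from trapping ≈ V_trapped / C = 82.296 / 20.25 = 4.064 cmH2O.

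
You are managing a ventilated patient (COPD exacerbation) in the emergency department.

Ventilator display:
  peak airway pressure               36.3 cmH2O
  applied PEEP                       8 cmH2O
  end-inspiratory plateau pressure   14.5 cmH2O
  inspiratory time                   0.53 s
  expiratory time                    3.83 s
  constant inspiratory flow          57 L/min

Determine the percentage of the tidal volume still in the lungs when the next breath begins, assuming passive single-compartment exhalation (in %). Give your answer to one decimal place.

Flow: 57 L/min ÷ 60 = 0.95 L/s.
Vt = flow × Ti = 0.95 L/s × 0.53 s × 1000 mL/L = 503.5 mL.
R = (PIP − Pplat)/V̇ = (36.3 − 14.5) / 0.95 = 21.8/0.95 = 22.947 cmH2O·s/L.
C = Vt/(Pplat − PEEP) = 503.5 / (14.5 − 8) = 503.5/6.5 = 77.462 mL/cmH2O.
τ = R × C = 22.947 × 0.07746 L/cmH2O = 1.777 s.
Fraction remaining at end-expiration = e^(−Te/τ) = e^(−3.83/1.777) = 0.1159 → 11.59%.

11.6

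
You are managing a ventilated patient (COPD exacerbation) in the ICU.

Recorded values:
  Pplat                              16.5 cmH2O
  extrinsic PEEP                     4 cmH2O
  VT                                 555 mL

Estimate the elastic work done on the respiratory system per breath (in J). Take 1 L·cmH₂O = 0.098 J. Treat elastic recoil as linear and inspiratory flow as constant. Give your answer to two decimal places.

Elastic work ≈ ½ × (Pplat − PEEP) × Vt = 0.5 × (16.5 − 4) × 0.555 L = 0.5 × 12.5 × 0.555 = 3.469 L·cmH2O.
× 0.098 J/(L·cmH2O) → 0.34 J.

0.34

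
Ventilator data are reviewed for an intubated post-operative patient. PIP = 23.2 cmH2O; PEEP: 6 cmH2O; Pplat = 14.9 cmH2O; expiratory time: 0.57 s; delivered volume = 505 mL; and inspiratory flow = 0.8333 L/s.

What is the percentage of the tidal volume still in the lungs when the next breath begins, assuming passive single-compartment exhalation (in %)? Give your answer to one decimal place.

R = (PIP − Pplat)/V̇ = (23.2 − 14.9) / 0.8333 = 8.3/0.8333 = 9.96 cmH2O·s/L.
C = Vt/(Pplat − PEEP) = 505.0 / (14.9 − 6) = 505.0/8.9 = 56.742 mL/cmH2O.
τ = R × C = 9.96 × 0.05674 L/cmH2O = 0.5651 s.
Fraction remaining at end-expiration = e^(−Te/τ) = e^(−0.57/0.5651) = 0.3647 → 36.47%.

36.5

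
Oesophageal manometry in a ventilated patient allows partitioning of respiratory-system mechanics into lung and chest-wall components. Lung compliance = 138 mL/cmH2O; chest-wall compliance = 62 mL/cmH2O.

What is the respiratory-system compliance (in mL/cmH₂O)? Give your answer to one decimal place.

42.8

Lung and chest wall are elastances in series: 1/Crs = 1/CL + 1/Ccw.
1/Crs = 1/138 + 1/62 = 0.02338.
Crs = 42.772 mL/cmH2O.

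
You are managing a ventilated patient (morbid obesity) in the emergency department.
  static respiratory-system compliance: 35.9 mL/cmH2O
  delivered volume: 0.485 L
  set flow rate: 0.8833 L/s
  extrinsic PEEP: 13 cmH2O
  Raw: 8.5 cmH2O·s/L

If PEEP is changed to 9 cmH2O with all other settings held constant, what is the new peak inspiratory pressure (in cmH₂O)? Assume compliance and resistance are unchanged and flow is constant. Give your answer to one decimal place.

30.0

PIP = Vt/C + R·V̇ + PEEP (constant-flow equation of motion).
Only the baseline term changes: ΔPIP = ΔPEEP = 9 − 13 = -4.0 cmH2O.
Original PIP = 485/35.9 + 8.5×0.8833 + 13 = 34.018 cmH2O; new PIP = 34.018 + (-4.0) = 30.018 cmH2O.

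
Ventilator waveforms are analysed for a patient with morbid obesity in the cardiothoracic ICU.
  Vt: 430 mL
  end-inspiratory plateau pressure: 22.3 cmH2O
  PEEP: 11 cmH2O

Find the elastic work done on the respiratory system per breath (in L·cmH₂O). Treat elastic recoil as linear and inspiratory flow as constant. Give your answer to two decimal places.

2.43

Elastic work ≈ ½ × (Pplat − PEEP) × Vt = 0.5 × (22.3 − 11) × 0.430 L = 0.5 × 11.3 × 0.430 = 2.43 L·cmH2O.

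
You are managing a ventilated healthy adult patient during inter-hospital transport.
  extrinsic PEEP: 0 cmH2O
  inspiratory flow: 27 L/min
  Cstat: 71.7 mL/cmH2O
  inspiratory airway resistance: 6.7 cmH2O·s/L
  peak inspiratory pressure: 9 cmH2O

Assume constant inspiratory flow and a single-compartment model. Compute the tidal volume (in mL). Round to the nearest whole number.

429

Flow: 27 L/min ÷ 60 = 0.45 L/s.
Equation of motion (constant flow): PIP = Vt/C + R·V̇ + PEEP.
Vt/C = PIP − R·V̇ − PEEP = 9 − 3.015 − 0 = 5.985 cmH2O.
Vt = C × 5.985 = 71.7 × 5.985 = 429.12 mL.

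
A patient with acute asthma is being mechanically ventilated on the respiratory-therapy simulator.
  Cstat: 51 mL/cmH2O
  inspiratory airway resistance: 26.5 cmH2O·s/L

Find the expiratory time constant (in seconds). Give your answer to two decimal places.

τ = R × C = 26.5 × 51 mL/cmH2O = 26.5 × 0.051 L/cmH2O = 1.352 s.

1.35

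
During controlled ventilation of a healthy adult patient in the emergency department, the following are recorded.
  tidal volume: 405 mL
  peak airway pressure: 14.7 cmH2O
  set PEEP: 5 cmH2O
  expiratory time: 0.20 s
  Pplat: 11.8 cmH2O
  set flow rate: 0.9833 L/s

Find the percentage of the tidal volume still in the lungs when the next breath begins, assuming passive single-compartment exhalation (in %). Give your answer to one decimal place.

32.0

R = (PIP − Pplat)/V̇ = (14.7 − 11.8) / 0.9833 = 2.9/0.9833 = 2.949 cmH2O·s/L.
C = Vt/(Pplat − PEEP) = 405.0 / (11.8 − 5) = 405.0/6.8 = 59.559 mL/cmH2O.
τ = R × C = 2.949 × 0.05956 L/cmH2O = 0.1756 s.
Fraction remaining at end-expiration = e^(−Te/τ) = e^(−0.20/0.1756) = 0.3202 → 32.02%.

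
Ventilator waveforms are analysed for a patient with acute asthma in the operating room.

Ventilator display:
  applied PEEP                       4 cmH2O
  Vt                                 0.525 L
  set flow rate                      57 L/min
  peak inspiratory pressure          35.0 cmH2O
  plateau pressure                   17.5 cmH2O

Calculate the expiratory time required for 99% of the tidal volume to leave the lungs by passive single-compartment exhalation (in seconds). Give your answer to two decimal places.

3.30

Flow: 57 L/min ÷ 60 = 0.95 L/s.
R = (PIP − Pplat)/V̇ = (35.0 − 17.5) / 0.95 = 17.5/0.95 = 18.421 cmH2O·s/L.
C = Vt/(Pplat − PEEP) = 525.0 / (17.5 − 4) = 525.0/13.5 = 38.889 mL/cmH2O.
τ = R × C = 18.421 × 0.03889 L/cmH2O = 0.7164 s.
t = −τ·ln(1 − 0.99) = −0.7164·ln(0.01) = 3.299 s.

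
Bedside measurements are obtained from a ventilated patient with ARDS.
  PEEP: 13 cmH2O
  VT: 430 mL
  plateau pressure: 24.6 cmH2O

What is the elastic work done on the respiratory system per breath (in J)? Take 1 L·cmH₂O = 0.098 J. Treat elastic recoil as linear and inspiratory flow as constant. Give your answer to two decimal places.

0.24

Elastic work ≈ ½ × (Pplat − PEEP) × Vt = 0.5 × (24.6 − 13) × 0.430 L = 0.5 × 11.6 × 0.430 = 2.494 L·cmH2O.
× 0.098 J/(L·cmH2O) → 0.2444 J.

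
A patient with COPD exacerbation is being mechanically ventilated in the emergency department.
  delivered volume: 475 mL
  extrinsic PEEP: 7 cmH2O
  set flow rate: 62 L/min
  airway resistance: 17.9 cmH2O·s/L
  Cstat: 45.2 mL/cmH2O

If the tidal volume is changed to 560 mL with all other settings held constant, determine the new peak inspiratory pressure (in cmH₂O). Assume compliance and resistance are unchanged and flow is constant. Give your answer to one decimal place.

Flow: 62 L/min ÷ 60 = 1.0333 L/s.
PIP = Vt/C + R·V̇ + PEEP (constant-flow equation of motion).
Only the elastic term changes: ΔPIP = ΔVt / C = (560 − 475) / 45.2 = 1.881 cmH2O.
Original PIP = 475/45.2 + 17.9×1.0333 + 7 = 36.005 cmH2O; new PIP = 36.005 + (1.881) = 37.886 cmH2O.

37.9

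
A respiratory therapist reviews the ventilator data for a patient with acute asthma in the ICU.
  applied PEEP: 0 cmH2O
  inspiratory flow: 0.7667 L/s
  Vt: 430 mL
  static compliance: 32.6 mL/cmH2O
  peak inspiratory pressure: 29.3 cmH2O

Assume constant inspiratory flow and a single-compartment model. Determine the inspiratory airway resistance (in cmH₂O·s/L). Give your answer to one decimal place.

21.0

Equation of motion (constant flow): PIP = Vt/C + R·V̇ + PEEP.
R·V̇ = PIP − Vt/C − PEEP = 29.3 − 430/32.6 − 0 = 29.3 − 13.19 − 0 = 16.11 cmH2O.
R = 16.11 / 0.7667 = 21.012 cmH2O·s/L.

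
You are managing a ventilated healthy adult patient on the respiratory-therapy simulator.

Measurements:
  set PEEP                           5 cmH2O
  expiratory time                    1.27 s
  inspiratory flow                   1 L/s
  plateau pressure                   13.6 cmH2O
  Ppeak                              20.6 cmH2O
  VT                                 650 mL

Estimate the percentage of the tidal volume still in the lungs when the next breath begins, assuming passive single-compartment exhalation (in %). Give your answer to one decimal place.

R = (PIP − Pplat)/V̇ = (20.6 − 13.6) / 1 = 7.0/1 = 7.0 cmH2O·s/L.
C = Vt/(Pplat − PEEP) = 650.0 / (13.6 − 5) = 650.0/8.6 = 75.581 mL/cmH2O.
τ = R × C = 7.0 × 0.07558 L/cmH2O = 0.5291 s.
Fraction remaining at end-expiration = e^(−Te/τ) = e^(−1.27/0.5291) = 0.09069 → 9.069%.

9.1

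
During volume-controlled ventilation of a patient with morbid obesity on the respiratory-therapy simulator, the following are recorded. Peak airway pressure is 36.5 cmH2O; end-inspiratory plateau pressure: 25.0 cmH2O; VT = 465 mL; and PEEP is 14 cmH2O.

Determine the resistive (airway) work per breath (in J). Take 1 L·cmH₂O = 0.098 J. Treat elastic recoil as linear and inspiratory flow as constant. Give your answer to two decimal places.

With constant inspiratory flow the resistive pressure is constant at PIP − Pplat = 36.5 − 25.0 = 11.5 cmH2O, so resistive work = 11.5 × 0.465 = 5.348 L·cmH2O.
× 0.098 J/(L·cmH2O) → 0.5241 J.

0.52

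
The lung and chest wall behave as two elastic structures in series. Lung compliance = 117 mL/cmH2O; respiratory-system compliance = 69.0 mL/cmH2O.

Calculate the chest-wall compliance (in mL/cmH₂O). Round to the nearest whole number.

1/Ccw = 1/Crs − 1/CL.
1/Ccw = 1/69.0 − 1/117 = 0.005946.
Ccw = 168.18 mL/cmH2O.

168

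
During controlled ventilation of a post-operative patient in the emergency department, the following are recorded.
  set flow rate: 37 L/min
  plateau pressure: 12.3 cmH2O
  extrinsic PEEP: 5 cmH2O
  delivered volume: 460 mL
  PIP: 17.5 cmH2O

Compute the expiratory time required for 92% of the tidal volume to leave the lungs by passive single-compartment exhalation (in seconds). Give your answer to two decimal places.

1.34

Flow: 37 L/min ÷ 60 = 0.6167 L/s.
R = (PIP − Pplat)/V̇ = (17.5 − 12.3) / 0.6167 = 5.2/0.6167 = 8.432 cmH2O·s/L.
C = Vt/(Pplat − PEEP) = 460.0 / (12.3 − 5) = 460.0/7.3 = 63.014 mL/cmH2O.
τ = R × C = 8.432 × 0.06301 L/cmH2O = 0.5313 s.
t = −τ·ln(1 − 0.92) = −0.5313·ln(0.08) = 1.342 s.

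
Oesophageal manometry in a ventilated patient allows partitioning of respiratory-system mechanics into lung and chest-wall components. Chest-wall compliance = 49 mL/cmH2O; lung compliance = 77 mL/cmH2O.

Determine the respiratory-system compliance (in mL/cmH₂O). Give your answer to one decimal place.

Lung and chest wall are elastances in series: 1/Crs = 1/CL + 1/Ccw.
1/Crs = 1/77 + 1/49 = 0.0334.
Crs = 29.94 mL/cmH2O.

29.9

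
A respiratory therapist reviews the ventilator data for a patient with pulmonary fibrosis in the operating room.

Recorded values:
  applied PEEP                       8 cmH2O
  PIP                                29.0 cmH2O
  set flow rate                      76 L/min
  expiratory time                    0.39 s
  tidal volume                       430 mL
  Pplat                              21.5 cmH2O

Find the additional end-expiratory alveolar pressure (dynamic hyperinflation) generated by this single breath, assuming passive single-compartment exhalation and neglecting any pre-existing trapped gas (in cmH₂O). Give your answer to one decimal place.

Flow: 76 L/min ÷ 60 = 1.2667 L/s.
R = (PIP − Pplat)/V̇ = (29.0 − 21.5) / 1.2667 = 7.5/1.2667 = 5.921 cmH2O·s/L.
C = Vt/(Pplat − PEEP) = 430.0 / (21.5 − 8) = 430.0/13.5 = 31.852 mL/cmH2O.
τ = R × C = 5.921 × 0.03185 L/cmH2O = 0.1886 s.
Fraction remaining = e^(−Te/τ) = e^(−0.39/0.1886) = 0.1265; trapped volume = 430.0 × 0.1265 = 54.395 mL.
Additional alveolar pressure from trapping ≈ V_trapped / C = 54.395 / 31.852 = 1.708 cmH2O.

1.7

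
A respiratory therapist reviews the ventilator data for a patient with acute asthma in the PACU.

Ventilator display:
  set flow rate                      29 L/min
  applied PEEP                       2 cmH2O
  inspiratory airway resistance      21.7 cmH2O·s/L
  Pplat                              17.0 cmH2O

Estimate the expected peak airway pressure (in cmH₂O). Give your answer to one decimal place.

Flow: 29 L/min ÷ 60 = 0.4833 L/s.
PIP = Pplat + Raw × flow = 17.0 + 21.7 × 0.4833 = 17.0 + 10.488 = 27.488 cmH2O.

27.5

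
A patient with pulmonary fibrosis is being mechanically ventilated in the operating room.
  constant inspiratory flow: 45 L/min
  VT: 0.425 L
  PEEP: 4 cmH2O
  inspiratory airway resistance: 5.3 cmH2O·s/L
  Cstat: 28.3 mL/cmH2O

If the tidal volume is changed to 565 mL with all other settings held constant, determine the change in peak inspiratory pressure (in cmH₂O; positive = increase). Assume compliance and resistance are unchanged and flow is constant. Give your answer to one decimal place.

PIP = Vt/C + R·V̇ + PEEP (constant-flow equation of motion).
Only the elastic term changes: ΔPIP = ΔVt / C = (565 − 425) / 28.3 = 4.947 cmH2O.

4.9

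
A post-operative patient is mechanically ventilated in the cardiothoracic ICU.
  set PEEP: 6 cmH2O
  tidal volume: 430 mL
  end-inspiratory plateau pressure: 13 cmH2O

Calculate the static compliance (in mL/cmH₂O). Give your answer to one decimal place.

Cstat = Vt / (Pplat − PEEP) = 430 / (13 − 6) = 430 / 7.0 = 61.429 mL/cmH2O.

61.4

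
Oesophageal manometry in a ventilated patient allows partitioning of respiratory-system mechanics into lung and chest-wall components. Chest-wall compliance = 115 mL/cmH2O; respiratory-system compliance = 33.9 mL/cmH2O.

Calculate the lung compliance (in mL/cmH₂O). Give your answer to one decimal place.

1/CL = 1/Crs − 1/Ccw.
1/CL = 1/33.9 − 1/115 = 0.0208.
CL = 48.077 mL/cmH2O.

48.1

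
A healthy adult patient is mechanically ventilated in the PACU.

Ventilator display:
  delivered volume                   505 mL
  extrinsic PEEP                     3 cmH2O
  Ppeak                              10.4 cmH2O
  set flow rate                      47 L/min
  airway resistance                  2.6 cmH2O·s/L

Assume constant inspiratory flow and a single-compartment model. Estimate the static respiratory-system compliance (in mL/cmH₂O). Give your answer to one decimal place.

Flow: 47 L/min ÷ 60 = 0.7833 L/s.
Equation of motion (constant flow): PIP = Vt/C + R·V̇ + PEEP.
Vt/C = PIP − R·V̇ − PEEP = 10.4 − 2.6×0.7833 − 3 = 10.4 − 2.037 − 3 = 5.363 cmH2O.
C = Vt / 5.363 = 505 / 5.363 = 94.164 mL/cmH2O.

94.2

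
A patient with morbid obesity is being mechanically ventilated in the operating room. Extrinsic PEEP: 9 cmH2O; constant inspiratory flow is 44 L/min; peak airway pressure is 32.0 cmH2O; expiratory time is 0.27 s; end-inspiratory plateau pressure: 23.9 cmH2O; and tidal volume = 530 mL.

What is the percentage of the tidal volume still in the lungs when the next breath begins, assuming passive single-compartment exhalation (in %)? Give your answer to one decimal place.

Flow: 44 L/min ÷ 60 = 0.7333 L/s.
R = (PIP − Pplat)/V̇ = (32.0 − 23.9) / 0.7333 = 8.1/0.7333 = 11.046 cmH2O·s/L.
C = Vt/(Pplat − PEEP) = 530.0 / (23.9 − 9) = 530.0/14.9 = 35.57 mL/cmH2O.
τ = R × C = 11.046 × 0.03557 L/cmH2O = 0.3929 s.
Fraction remaining at end-expiration = e^(−Te/τ) = e^(−0.27/0.3929) = 0.503 → 50.3%.

50.3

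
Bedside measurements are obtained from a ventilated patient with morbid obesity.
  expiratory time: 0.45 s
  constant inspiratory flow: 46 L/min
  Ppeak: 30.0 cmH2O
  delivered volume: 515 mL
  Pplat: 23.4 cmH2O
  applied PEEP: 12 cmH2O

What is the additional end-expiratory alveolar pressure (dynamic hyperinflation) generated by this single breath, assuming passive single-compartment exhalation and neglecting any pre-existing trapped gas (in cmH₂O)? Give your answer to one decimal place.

Flow: 46 L/min ÷ 60 = 0.7667 L/s.
R = (PIP − Pplat)/V̇ = (30.0 − 23.4) / 0.7667 = 6.6/0.7667 = 8.608 cmH2O·s/L.
C = Vt/(Pplat − PEEP) = 515.0 / (23.4 − 12) = 515.0/11.4 = 45.175 mL/cmH2O.
τ = R × C = 8.608 × 0.04518 L/cmH2O = 0.3889 s.
Fraction remaining = e^(−Te/τ) = e^(−0.45/0.3889) = 0.3144; trapped volume = 515.0 × 0.3144 = 161.92 mL.
Additional alveolar pressure from trapping ≈ V_trapped / C = 161.92 / 45.175 = 3.584 cmH2O.

3.6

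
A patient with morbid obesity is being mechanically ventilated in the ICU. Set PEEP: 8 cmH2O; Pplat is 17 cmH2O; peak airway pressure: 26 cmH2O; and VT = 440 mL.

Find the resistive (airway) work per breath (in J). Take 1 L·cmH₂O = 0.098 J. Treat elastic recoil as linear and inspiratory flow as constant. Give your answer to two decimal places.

With constant inspiratory flow the resistive pressure is constant at PIP − Pplat = 26 − 17 = 9.0 cmH2O, so resistive work = 9.0 × 0.440 = 3.96 L·cmH2O.
× 0.098 J/(L·cmH2O) → 0.3881 J.

0.39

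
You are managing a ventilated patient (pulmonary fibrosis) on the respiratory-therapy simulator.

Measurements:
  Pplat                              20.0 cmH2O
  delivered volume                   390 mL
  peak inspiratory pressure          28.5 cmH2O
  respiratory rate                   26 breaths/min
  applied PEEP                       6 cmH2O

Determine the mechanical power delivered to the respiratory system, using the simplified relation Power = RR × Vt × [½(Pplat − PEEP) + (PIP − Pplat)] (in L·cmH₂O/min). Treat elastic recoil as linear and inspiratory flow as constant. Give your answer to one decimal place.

Per-breath work = Vt × [½(Pplat−PEEP) + (PIP−Pplat)] = 0.390 × [0.5×14.0 + 8.5] = 0.390 × 15.5 = 6.045 L·cmH2O.
Power = 26 × 6.045 = 157.17 L·cmH2O/min.

157.2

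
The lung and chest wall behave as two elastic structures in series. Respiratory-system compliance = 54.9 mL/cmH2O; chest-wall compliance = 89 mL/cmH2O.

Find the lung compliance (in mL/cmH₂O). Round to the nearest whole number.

143

1/CL = 1/Crs − 1/Ccw.
1/CL = 1/54.9 − 1/89 = 0.006979.
CL = 143.29 mL/cmH2O.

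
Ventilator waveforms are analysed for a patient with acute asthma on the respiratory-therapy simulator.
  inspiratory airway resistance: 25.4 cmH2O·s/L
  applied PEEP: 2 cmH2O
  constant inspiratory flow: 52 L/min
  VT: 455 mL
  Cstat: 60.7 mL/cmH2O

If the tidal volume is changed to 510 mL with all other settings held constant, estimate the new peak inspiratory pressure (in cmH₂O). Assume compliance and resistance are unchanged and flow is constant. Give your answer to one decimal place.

Flow: 52 L/min ÷ 60 = 0.8667 L/s.
PIP = Vt/C + R·V̇ + PEEP (constant-flow equation of motion).
Only the elastic term changes: ΔPIP = ΔVt / C = (510 − 455) / 60.7 = 0.9061 cmH2O.
Original PIP = 455/60.7 + 25.4×0.8667 + 2 = 31.51 cmH2O; new PIP = 31.51 + (0.9061) = 32.416 cmH2O.

32.4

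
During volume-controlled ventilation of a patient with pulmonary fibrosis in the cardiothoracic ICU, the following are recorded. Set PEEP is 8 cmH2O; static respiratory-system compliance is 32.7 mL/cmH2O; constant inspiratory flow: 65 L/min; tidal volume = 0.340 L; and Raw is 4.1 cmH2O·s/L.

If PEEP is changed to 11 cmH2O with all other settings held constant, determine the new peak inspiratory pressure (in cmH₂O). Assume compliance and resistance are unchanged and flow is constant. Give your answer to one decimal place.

Flow: 65 L/min ÷ 60 = 1.0833 L/s.
PIP = Vt/C + R·V̇ + PEEP (constant-flow equation of motion).
Only the baseline term changes: ΔPIP = ΔPEEP = 11 − 8 = 3.0 cmH2O.
Original PIP = 340/32.7 + 4.1×1.0833 + 8 = 22.839 cmH2O; new PIP = 22.839 + (3.0) = 25.839 cmH2O.

25.8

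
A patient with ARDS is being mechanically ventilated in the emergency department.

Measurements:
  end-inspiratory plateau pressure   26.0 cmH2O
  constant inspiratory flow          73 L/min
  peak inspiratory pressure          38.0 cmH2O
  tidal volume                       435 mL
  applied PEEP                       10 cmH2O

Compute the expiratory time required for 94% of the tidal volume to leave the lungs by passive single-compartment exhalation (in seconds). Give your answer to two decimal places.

0.75

Flow: 73 L/min ÷ 60 = 1.2167 L/s.
R = (PIP − Pplat)/V̇ = (38.0 − 26.0) / 1.2167 = 12.0/1.2167 = 9.863 cmH2O·s/L.
C = Vt/(Pplat − PEEP) = 435.0 / (26.0 − 10) = 435.0/16.0 = 27.188 mL/cmH2O.
τ = R × C = 9.863 × 0.02719 L/cmH2O = 0.2682 s.
t = −τ·ln(1 − 0.94) = −0.2682·ln(0.06) = 0.7546 s.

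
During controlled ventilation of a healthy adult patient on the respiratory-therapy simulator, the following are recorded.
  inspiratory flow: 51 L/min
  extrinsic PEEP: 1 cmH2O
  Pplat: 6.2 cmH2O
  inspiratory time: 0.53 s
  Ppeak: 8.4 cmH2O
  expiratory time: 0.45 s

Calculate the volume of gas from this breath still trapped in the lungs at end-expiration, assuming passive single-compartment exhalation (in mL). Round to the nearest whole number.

61

Flow: 51 L/min ÷ 60 = 0.85 L/s.
Vt = flow × Ti = 0.85 L/s × 0.53 s × 1000 mL/L = 450.5 mL.
R = (PIP − Pplat)/V̇ = (8.4 − 6.2) / 0.85 = 2.2/0.85 = 2.588 cmH2O·s/L.
C = Vt/(Pplat − PEEP) = 450.5 / (6.2 − 1) = 450.5/5.2 = 86.635 mL/cmH2O.
τ = R × C = 2.588 × 0.08664 L/cmH2O = 0.2242 s.
Fraction remaining = e^(−Te/τ) = e^(−0.45/0.2242) = 0.1344.
Trapped volume = 450.5 × 0.1344 = 60.547 mL.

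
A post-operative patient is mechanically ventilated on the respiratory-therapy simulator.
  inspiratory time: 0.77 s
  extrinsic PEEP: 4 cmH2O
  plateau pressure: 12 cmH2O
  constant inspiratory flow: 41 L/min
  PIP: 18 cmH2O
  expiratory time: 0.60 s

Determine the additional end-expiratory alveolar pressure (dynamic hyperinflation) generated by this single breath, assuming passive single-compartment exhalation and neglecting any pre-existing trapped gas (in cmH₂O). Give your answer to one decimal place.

2.8

Flow: 41 L/min ÷ 60 = 0.6833 L/s.
Vt = flow × Ti = 0.6833 L/s × 0.77 s × 1000 mL/L = 526.14 mL.
R = (PIP − Pplat)/V̇ = (18 − 12) / 0.6833 = 6.0/0.6833 = 8.781 cmH2O·s/L.
C = Vt/(Pplat − PEEP) = 526.14 / (12 − 4) = 526.14/8.0 = 65.768 mL/cmH2O.
τ = R × C = 8.781 × 0.06577 L/cmH2O = 0.5775 s.
Fraction remaining = e^(−Te/τ) = e^(−0.60/0.5775) = 0.3538; trapped volume = 526.14 × 0.3538 = 186.15 mL.
Additional alveolar pressure from trapping ≈ V_trapped / C = 186.15 / 65.768 = 2.83 cmH2O.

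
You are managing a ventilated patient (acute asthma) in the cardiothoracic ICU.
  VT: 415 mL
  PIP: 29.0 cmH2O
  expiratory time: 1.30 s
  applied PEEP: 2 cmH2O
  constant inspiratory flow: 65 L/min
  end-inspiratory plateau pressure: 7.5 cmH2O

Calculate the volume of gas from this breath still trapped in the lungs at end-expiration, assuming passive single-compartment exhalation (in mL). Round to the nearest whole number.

Flow: 65 L/min ÷ 60 = 1.0833 L/s.
R = (PIP − Pplat)/V̇ = (29.0 − 7.5) / 1.0833 = 21.5/1.0833 = 19.847 cmH2O·s/L.
C = Vt/(Pplat − PEEP) = 415.0 / (7.5 − 2) = 415.0/5.5 = 75.455 mL/cmH2O.
τ = R × C = 19.847 × 0.07546 L/cmH2O = 1.498 s.
Fraction remaining = e^(−Te/τ) = e^(−1.30/1.498) = 0.4199.
Trapped volume = 415.0 × 0.4199 = 174.26 mL.

174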